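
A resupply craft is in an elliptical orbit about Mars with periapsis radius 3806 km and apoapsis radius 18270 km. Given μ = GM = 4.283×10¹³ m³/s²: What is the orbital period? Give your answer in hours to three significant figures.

Semi-major axis a = (r_p + r_a)/2 = (3806.0 + 18270)/2 = 11038 km = 1.104×10⁷ m.
By Kepler's third law T = 2π√(a³/μ) = 2π × 5.604×10³ = 3.521×10⁴ s.
= 9.780 hours.

T ≈ 9.78 hours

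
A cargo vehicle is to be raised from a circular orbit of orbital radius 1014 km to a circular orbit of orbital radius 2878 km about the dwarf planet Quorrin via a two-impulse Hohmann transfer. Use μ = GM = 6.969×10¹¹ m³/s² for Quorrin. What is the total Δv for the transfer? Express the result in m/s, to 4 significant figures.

r₁ = 1014 km = 1.014×10⁶ m.
r₂ = 2878 km = 2.878×10⁶ m.
Transfer ellipse a_t = (r₁ + r₂)/2 = 1.946×10⁶ m.
At r₁: circular v_c1 = √(μ/r₁) = 829.0 m/s; transfer-periapsis v_p = √[μ(2/r₁ − 1/a_t)] = 1008 m/s.
Δv₁ = v_p − v_c1 = 179.2 m/s.
At r₂: circular v_c2 = √(μ/r₂) = 492.1 m/s; transfer-apoapsis v_a = √[μ(2/r₂ − 1/a_t)] = 355.2 m/s.
Δv₂ = v_c2 − v_a = 136.9 m/s.
Total Δv = Δv₁ + Δv₂ = 316.0 m/s.

Δv_total ≈ 316.0 m/s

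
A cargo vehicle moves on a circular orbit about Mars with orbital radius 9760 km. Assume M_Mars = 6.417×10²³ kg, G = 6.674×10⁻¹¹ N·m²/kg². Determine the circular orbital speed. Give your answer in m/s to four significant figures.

μ = GM = 6.674×10⁻¹¹ × 6.417×10²³ = 4.283×10¹³ m³/s².
r = 9760 km = 9.760×10⁶ m.
For a circular orbit v = √(μ/r) = √(4.283×10¹³ / 9.760×10⁶) = √(4.388×10⁶) = 2095 m/s.

v ≈ 2095 m/s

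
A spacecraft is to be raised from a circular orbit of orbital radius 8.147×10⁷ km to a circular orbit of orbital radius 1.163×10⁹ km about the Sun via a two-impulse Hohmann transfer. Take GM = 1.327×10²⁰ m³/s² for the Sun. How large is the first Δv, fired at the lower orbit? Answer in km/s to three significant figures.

Δv ≈ 14.8 km/s

r₁ = 8.147×10⁷ km = 8.147×10¹⁰ m.
r₂ = 1.163×10⁹ km = 1.163×10¹² m.
Transfer ellipse a_t = (r₁ + r₂)/2 = 6.222×10¹¹ m.
At r₁: circular v_c1 = √(μ/r₁) = 40360 m/s; transfer-perihelion v_p = √[μ(2/r₁ − 1/a_t)] = 55180 m/s.
Δv₁ = v_p − v_c1 = 14820 m/s.
= 14.82 km/s.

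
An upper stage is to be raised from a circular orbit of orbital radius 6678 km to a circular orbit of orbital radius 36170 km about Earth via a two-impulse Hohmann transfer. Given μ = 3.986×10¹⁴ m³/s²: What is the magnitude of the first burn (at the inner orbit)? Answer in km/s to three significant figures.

Δv ≈ 2.31 km/s

r₁ = 6678 km = 6.678×10⁶ m.
r₂ = 36170 km = 3.617×10⁷ m.
Transfer ellipse a_t = (r₁ + r₂)/2 = 2.142×10⁷ m.
At r₁: circular v_c1 = √(μ/r₁) = 7726 m/s; transfer-perigee v_p = √[μ(2/r₁ − 1/a_t)] = 10040 m/s.
Δv₁ = v_p − v_c1 = 2313 m/s.
= 2.313 km/s.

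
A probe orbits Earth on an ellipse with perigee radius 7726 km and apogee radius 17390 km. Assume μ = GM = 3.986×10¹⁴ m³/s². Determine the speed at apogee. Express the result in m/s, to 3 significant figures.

Semi-major axis a = (r_p + r_a)/2 = 12558 km = 1.256×10⁷ m.
Vis-viva: v² = μ(2/r − 1/a) = 3.986×10¹⁴ × (1.150×10⁻⁷ − 7.963×10⁻⁸) = 1.410×10⁷ m²/s².
v = 3755 m/s.

v ≈ 3760 m/s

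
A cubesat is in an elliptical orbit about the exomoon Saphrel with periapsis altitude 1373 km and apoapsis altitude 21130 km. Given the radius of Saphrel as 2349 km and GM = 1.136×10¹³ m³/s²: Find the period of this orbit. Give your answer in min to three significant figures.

T ≈ 1560 min

r_p = 2349 + 1373 = 3722.0 km = 3.7220×10⁶ m.
r_a = 2349 + 21130 = 23479 km = 2.3479×10⁷ m.
Semi-major axis a = (r_p + r_a)/2 = (3722.0 + 23479)/2 = 13600 km = 1.360×10⁷ m.
By Kepler's third law T = 2π√(a³/μ) = 2π × 1.488×10⁴ = 9.350×10⁴ s.
= 1558 min.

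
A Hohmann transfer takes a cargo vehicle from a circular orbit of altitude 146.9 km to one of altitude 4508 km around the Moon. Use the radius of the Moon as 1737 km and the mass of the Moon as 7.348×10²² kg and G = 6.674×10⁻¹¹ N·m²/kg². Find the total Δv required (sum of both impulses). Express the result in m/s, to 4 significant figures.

Δv_total ≈ 669.4 m/s

μ = GM = 6.674×10⁻¹¹ × 7.348×10²² = 4.904×10¹² m³/s².
r₁ = 1737 + 146.9 = 1883.9 km = 1.8839×10⁶ m.
r₂ = 1737 + 4508 = 6245.0 km = 6.2450×10⁶ m.
Transfer ellipse a_t = (r₁ + r₂)/2 = 4.064×10⁶ m.
At r₁: circular v_c1 = √(μ/r₁) = 1613 m/s; transfer-perilune v_p = √[μ(2/r₁ − 1/a_t)] = 2000 m/s.
Δv₁ = v_p − v_c1 = 386.5 m/s.
At r₂: circular v_c2 = √(μ/r₂) = 886.2 m/s; transfer-apolune v_a = √[μ(2/r₂ − 1/a_t)] = 603.3 m/s.
Δv₂ = v_c2 − v_a = 282.9 m/s.
Total Δv = Δv₁ + Δv₂ = 669.4 m/s.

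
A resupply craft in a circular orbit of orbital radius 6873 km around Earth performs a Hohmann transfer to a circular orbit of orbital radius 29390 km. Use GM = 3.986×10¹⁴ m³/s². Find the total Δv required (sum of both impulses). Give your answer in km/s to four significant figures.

Δv_total ≈ 3.496 km/s

r₁ = 6873 km = 6.873×10⁶ m.
r₂ = 29390 km = 2.939×10⁷ m.
Transfer ellipse a_t = (r₁ + r₂)/2 = 1.813×10⁷ m.
At r₁: circular v_c1 = √(μ/r₁) = 7615 m/s; transfer-perigee v_p = √[μ(2/r₁ − 1/a_t)] = 9696 m/s.
Δv₁ = v_p − v_c1 = 2080 m/s.
At r₂: circular v_c2 = √(μ/r₂) = 3683 m/s; transfer-apogee v_a = √[μ(2/r₂ − 1/a_t)] = 2267 m/s.
Δv₂ = v_c2 − v_a = 1415 m/s.
Total Δv = Δv₁ + Δv₂ = 3496 m/s = 3.496 km/s.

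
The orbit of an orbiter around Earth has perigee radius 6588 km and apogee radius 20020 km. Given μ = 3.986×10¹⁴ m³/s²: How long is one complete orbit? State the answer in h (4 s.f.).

T ≈ 4.242 h

Semi-major axis a = (r_p + r_a)/2 = (6588.0 + 20020)/2 = 13304 km = 1.330×10⁷ m.
By Kepler's third law T = 2π√(a³/μ) = 2π × 2.431×10³ = 1.527×10⁴ s.
= 4.242 h.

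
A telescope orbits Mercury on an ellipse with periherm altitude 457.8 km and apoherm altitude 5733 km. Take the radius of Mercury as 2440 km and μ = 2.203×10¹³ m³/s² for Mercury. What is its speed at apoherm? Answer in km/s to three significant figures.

v ≈ 1.19 km/s

r_p = 2440 + 457.8 = 2897.8 km = 2.8978×10⁶ m.
r_a = 2440 + 5733 = 8173.0 km = 8.1730×10⁶ m.
Semi-major axis a = (r_p + r_a)/2 = 5535.4 km = 5.535×10⁶ m.
Vis-viva: v² = μ(2/r − 1/a) = 2.203×10¹³ × (2.447×10⁻⁷ − 1.807×10⁻⁷) = 1.411×10⁶ m²/s².
v = 1188 m/s = 1.188 km/s.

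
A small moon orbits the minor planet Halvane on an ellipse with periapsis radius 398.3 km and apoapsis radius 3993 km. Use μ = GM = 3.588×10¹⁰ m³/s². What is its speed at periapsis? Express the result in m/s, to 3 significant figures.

Semi-major axis a = (r_p + r_a)/2 = 2195.7 km = 2.196×10⁶ m.
Vis-viva: v² = μ(2/r − 1/a) = 3.588×10¹⁰ × (5.021×10⁻⁶ − 4.554×10⁻⁷) = 1.638×10⁵ m²/s².
v = 404.8 m/s.

v ≈ 405 m/s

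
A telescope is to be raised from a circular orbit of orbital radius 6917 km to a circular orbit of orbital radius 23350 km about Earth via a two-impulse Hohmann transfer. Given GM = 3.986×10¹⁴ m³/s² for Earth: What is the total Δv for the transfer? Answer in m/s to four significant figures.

r₁ = 6917 km = 6.917×10⁶ m.
r₂ = 23350 km = 2.335×10⁷ m.
Transfer ellipse a_t = (r₁ + r₂)/2 = 1.513×10⁷ m.
At r₁: circular v_c1 = √(μ/r₁) = 7591 m/s; transfer-perigee v_p = √[μ(2/r₁ − 1/a_t)] = 9429 m/s.
Δv₁ = v_p − v_c1 = 1838 m/s.
At r₂: circular v_c2 = √(μ/r₂) = 4132 m/s; transfer-apogee v_a = √[μ(2/r₂ − 1/a_t)] = 2793 m/s.
Δv₂ = v_c2 − v_a = 1338 m/s.
Total Δv = Δv₁ + Δv₂ = 3177 m/s.

Δv_total ≈ 3177 m/s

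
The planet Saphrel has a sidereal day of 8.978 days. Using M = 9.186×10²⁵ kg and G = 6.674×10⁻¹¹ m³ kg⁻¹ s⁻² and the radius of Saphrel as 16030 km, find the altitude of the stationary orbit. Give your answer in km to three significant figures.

μ = GM = 6.674×10⁻¹¹ × 9.186×10²⁵ = 6.131×10¹⁵ m³/s².
T = 8.978 days = 7.757×10⁵ s.
A synchronous orbit has period T, so by Kepler's third law a = (μT²/4π²)^(1/3).
μT²/4π² = 6.131×10¹⁵ × (7.757×10⁵)² / 39.48 = 9.344×10²⁵ m³.
a = 4.538×10⁸ m = 4.5378×10⁵ km.
Altitude h = a − R = 4.5378×10⁵ − 16030 = 4.3775×10⁵ km.

h_sync ≈ 4.38×10⁵ km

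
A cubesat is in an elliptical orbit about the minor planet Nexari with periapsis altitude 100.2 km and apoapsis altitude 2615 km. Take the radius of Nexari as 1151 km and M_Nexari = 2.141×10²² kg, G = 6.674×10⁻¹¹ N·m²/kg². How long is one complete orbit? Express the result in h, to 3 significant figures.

μ = GM = 6.674×10⁻¹¹ × 2.141×10²² = 1.429×10¹² m³/s².
r_p = 1151 + 100.2 = 1251.2 km = 1.2512×10⁶ m.
r_a = 1151 + 2615 = 3766.0 km = 3.7660×10⁶ m.
Semi-major axis a = (r_p + r_a)/2 = (1251.2 + 3766.0)/2 = 2508.6 km = 2.509×10⁶ m.
By Kepler's third law T = 2π√(a³/μ) = 2π × 3.324×10³ = 2.088×10⁴ s.
= 5.801 h.

T ≈ 5.80 h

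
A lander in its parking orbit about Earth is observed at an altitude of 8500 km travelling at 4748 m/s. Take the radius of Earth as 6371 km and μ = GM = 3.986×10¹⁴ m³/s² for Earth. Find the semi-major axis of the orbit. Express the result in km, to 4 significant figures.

a ≈ 12830 km

r = 6371 + 8500 = 14871 km = 1.487×10⁷ m.
Specific orbital energy ε = v²/2 − μ/r = (4748)²/2 − 3.986×10¹⁴/1.487×10⁷ = -1.553×10⁷ J/kg.
Since ε = −μ/(2a), a = −μ/(2ε) = 1.283×10⁷ m = 12831 km.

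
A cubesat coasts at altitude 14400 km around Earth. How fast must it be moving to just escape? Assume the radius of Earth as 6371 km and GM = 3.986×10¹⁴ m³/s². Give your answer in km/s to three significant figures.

v_esc ≈ 6.20 km/s

r = 6371 + 14400 = 20771 km = 2.0771×10⁷ m.
Escape speed v_esc = √(2μ/r) = √(2 × 3.986×10¹⁴ / 2.077×10⁷) = √(3.838×10⁷) = 6195 m/s.
= 6.195 km/s.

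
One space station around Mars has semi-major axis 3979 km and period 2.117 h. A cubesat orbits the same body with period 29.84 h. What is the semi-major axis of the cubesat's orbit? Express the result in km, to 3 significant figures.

Kepler's third law: a³ ∝ T², so a₂ = a₁ (T₂/T₁)^(2/3).
T₂/T₁ = 14.10, (T₂/T₁)^(2/3) = 5.835.
a₂ = 3979 × 5.835 = 23220 km.

a₂ ≈ 23200 km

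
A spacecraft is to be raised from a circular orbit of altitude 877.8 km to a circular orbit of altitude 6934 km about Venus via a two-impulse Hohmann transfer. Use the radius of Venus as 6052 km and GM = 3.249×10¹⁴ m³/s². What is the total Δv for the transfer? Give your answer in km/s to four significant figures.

r₁ = 6052 + 877.8 = 6929.8 km = 6.9298×10⁶ m.
r₂ = 6052 + 6934 = 12986 km = 1.2986×10⁷ m.
Transfer ellipse a_t = (r₁ + r₂)/2 = 9.958×10⁶ m.
At r₁: circular v_c1 = √(μ/r₁) = 6847 m/s; transfer-periapsis v_p = √[μ(2/r₁ − 1/a_t)] = 7819 m/s.
Δv₁ = v_p − v_c1 = 972.1 m/s.
At r₂: circular v_c2 = √(μ/r₂) = 5002 m/s; transfer-apoapsis v_a = √[μ(2/r₂ − 1/a_t)] = 4173 m/s.
Δv₂ = v_c2 − v_a = 829.3 m/s.
Total Δv = Δv₁ + Δv₂ = 1801 m/s = 1.801 km/s.

Δv_total ≈ 1.801 km/s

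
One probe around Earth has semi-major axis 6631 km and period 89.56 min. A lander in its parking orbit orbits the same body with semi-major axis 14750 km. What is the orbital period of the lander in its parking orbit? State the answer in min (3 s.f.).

T₂ ≈ 297 min

Kepler's third law: T² ∝ a³, so T₂ = T₁ (a₂/a₁)^(3/2).
a₂/a₁ = 2.224, (a₂/a₁)^(3/2) = 3.318.
T₂ = 89.56 × 3.318 = 297.1 min.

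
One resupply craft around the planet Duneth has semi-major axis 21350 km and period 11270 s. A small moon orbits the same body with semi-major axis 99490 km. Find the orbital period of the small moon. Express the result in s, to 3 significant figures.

Kepler's third law: T² ∝ a³, so T₂ = T₁ (a₂/a₁)^(3/2).
a₂/a₁ = 4.660, (a₂/a₁)^(3/2) = 10.06.
T₂ = 11270 × 10.06 = 1.134×10⁵ s.

T₂ ≈ 1.13×10⁵ s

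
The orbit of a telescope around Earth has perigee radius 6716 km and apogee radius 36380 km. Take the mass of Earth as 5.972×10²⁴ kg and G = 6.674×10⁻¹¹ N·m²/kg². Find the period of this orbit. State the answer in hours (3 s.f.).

T ≈ 8.74 hours

μ = GM = 6.674×10⁻¹¹ × 5.972×10²⁴ = 3.986×10¹⁴ m³/s².
Semi-major axis a = (r_p + r_a)/2 = (6716.0 + 36380)/2 = 21548 km = 2.155×10⁷ m.
By Kepler's third law T = 2π√(a³/μ) = 2π × 5.010×10³ = 3.148×10⁴ s.
= 8.744 hours.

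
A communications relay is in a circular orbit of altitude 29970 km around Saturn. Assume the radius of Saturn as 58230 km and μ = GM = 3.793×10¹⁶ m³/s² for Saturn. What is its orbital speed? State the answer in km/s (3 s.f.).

r = 58230 + 29970 = 88200 km = 8.8200×10⁷ m.
For a circular orbit v = √(μ/r) = √(3.793×10¹⁶ / 8.820×10⁷) = √(4.300×10⁸) = 20740 m/s.
That is 20.74 km/s.

v ≈ 20.7 km/s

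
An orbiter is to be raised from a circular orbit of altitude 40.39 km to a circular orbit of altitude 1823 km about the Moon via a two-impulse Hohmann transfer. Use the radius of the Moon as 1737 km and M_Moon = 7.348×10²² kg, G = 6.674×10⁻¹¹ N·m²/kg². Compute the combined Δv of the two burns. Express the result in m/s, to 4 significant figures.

μ = GM = 6.674×10⁻¹¹ × 7.348×10²² = 4.904×10¹² m³/s².
r₁ = 1737 + 40.39 = 1777.4 km = 1.7774×10⁶ m.
r₂ = 1737 + 1823 = 3560.0 km = 3.5600×10⁶ m.
Transfer ellipse a_t = (r₁ + r₂)/2 = 2.669×10⁶ m.
At r₁: circular v_c1 = √(μ/r₁) = 1661 m/s; transfer-perilune v_p = √[μ(2/r₁ − 1/a_t)] = 1919 m/s.
Δv₁ = v_p − v_c1 = 257.4 m/s.
At r₂: circular v_c2 = √(μ/r₂) = 1174 m/s; transfer-apolune v_a = √[μ(2/r₂ − 1/a_t)] = 957.8 m/s.
Δv₂ = v_c2 − v_a = 215.8 m/s.
Total Δv = Δv₁ + Δv₂ = 473.3 m/s.

Δv_total ≈ 473.3 m/s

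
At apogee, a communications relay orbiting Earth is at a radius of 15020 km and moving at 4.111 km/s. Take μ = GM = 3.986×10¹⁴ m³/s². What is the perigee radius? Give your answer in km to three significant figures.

perigee radius ≈ 7020 km

r_a = 1.502×10⁷ m.
Specific energy ε = v²/2 − μ/r = -1.809×10⁷ J/kg, so a = −μ/(2ε) = 1.102×10⁷ m.
The apsides satisfy r_p + r_a = 2a, so the perigee radius is 2a − r_a = 7.017×10⁶ m = 7017.0 km.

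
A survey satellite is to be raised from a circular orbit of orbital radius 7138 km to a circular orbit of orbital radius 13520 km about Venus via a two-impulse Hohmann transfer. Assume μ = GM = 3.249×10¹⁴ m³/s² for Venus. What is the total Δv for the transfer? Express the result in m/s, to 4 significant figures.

r₁ = 7138 km = 7.138×10⁶ m.
r₂ = 13520 km = 1.352×10⁷ m.
Transfer ellipse a_t = (r₁ + r₂)/2 = 1.033×10⁷ m.
At r₁: circular v_c1 = √(μ/r₁) = 6747 m/s; transfer-periapsis v_p = √[μ(2/r₁ − 1/a_t)] = 7719 m/s.
Δv₁ = v_p − v_c1 = 972.1 m/s.
At r₂: circular v_c2 = √(μ/r₂) = 4902 m/s; transfer-apoapsis v_a = √[μ(2/r₂ − 1/a_t)] = 4075 m/s.
Δv₂ = v_c2 − v_a = 827.0 m/s.
Total Δv = Δv₁ + Δv₂ = 1799 m/s.

Δv_total ≈ 1799 m/s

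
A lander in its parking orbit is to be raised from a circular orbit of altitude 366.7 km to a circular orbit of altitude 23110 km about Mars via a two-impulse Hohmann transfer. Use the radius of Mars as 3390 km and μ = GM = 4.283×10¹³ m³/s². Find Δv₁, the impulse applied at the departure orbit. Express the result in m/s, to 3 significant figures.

Δv ≈ 1090 m/s

r₁ = 3390 + 366.7 = 3756.7 km = 3.7567×10⁶ m.
r₂ = 3390 + 23110 = 26500 km = 2.6500×10⁷ m.
Transfer ellipse a_t = (r₁ + r₂)/2 = 1.513×10⁷ m.
At r₁: circular v_c1 = √(μ/r₁) = 3377 m/s; transfer-periapsis v_p = √[μ(2/r₁ − 1/a_t)] = 4469 m/s.
Δv₁ = v_p − v_c1 = 1092 m/s.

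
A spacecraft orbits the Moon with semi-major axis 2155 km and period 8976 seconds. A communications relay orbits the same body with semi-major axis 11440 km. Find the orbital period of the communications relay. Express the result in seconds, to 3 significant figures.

T₂ ≈ 1.10×10⁵ seconds

Kepler's third law: T² ∝ a³, so T₂ = T₁ (a₂/a₁)^(3/2).
a₂/a₁ = 5.309, (a₂/a₁)^(3/2) = 12.23.
T₂ = 8976 × 12.23 = 1.098×10⁵ seconds.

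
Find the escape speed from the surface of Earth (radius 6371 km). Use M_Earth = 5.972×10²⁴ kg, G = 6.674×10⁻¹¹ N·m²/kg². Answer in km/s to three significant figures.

v_esc ≈ 11.2 km/s

μ = GM = 6.674×10⁻¹¹ × 5.972×10²⁴ = 3.986×10¹⁴ m³/s².
r = R = 6.371×10⁶ m.
Escape speed v_esc = √(2μ/r) = √(2 × 3.986×10¹⁴ / 6.371×10⁶) = √(1.251×10⁸) = 11190 m/s.
= 11.19 km/s.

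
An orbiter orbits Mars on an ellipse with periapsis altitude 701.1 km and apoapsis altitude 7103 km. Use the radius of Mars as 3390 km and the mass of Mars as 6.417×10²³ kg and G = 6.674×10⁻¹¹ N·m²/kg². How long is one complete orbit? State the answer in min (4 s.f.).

μ = GM = 6.674×10⁻¹¹ × 6.417×10²³ = 4.283×10¹³ m³/s².
r_p = 3390 + 701.1 = 4091.1 km = 4.0911×10⁶ m.
r_a = 3390 + 7103 = 10493 km = 1.0493×10⁷ m.
Semi-major axis a = (r_p + r_a)/2 = (4091.1 + 10493)/2 = 7292.1 km = 7.292×10⁶ m.
By Kepler's third law T = 2π√(a³/μ) = 2π × 3.009×10³ = 1.891×10⁴ s.
= 315.1 min.

T ≈ 315.1 min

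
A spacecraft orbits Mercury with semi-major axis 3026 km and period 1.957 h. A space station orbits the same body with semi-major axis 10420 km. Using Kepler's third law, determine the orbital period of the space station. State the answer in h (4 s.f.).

Kepler's third law: T² ∝ a³, so T₂ = T₁ (a₂/a₁)^(3/2).
a₂/a₁ = 3.443, (a₂/a₁)^(3/2) = 6.390.
T₂ = 1.957 × 6.390 = 12.51 h.

T₂ ≈ 12.51 h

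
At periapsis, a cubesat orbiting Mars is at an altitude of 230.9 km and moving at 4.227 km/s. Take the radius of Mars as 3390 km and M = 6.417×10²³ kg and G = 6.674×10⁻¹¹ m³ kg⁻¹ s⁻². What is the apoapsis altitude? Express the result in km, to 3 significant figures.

apoapsis altitude ≈ 7790 km

μ = GM = 6.674×10⁻¹¹ × 6.417×10²³ = 4.283×10¹³ m³/s².
r_p = 3390 + 230.9 = 3620.9 km = 3.621×10⁶ m.
Specific energy ε = v²/2 − μ/r = -2.894×10⁶ J/kg, so a = −μ/(2ε) = 7.399×10⁶ m.
The apsides satisfy r_p + r_a = 2a, so the apoapsis radius is 2a − r_p = 1.118×10⁷ m = 11178 km.
Apoapsis altitude = 11178 − 3390 = 7787.8 km.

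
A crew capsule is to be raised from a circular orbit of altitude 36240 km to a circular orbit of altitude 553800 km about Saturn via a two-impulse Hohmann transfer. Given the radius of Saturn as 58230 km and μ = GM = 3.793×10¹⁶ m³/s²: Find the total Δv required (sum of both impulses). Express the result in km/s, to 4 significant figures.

r₁ = 58230 + 36240 = 94470 km = 9.4470×10⁷ m.
r₂ = 58230 + 553800 = 612030 km = 6.1203×10⁸ m.
Transfer ellipse a_t = (r₁ + r₂)/2 = 3.532×10⁸ m.
At r₁: circular v_c1 = √(μ/r₁) = 20040 m/s; transfer-perikrone v_p = √[μ(2/r₁ − 1/a_t)] = 26370 m/s.
Δv₁ = v_p − v_c1 = 6337 m/s.
At r₂: circular v_c2 = √(μ/r₂) = 7872 m/s; transfer-apokrone v_a = √[μ(2/r₂ − 1/a_t)] = 4071 m/s.
Δv₂ = v_c2 − v_a = 3801 m/s.
Total Δv = Δv₁ + Δv₂ = 10140 m/s = 10.14 km/s.

Δv_total ≈ 10.14 km/s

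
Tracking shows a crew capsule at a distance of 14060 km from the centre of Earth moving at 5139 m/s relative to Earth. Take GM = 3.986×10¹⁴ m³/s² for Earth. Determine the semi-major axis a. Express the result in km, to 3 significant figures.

a ≈ 13200 km

r = 1.406×10⁷ m.
Specific orbital energy ε = v²/2 − μ/r = (5139)²/2 − 3.986×10¹⁴/1.406×10⁷ = -1.515×10⁷ J/kg.
Since ε = −μ/(2a), a = −μ/(2ε) = 1.316×10⁷ m = 13159 km.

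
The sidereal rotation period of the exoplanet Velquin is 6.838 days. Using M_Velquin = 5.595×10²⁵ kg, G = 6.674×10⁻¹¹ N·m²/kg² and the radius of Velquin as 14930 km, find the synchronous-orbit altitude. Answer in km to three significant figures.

h_sync ≈ 3.06×10⁵ km

μ = GM = 6.674×10⁻¹¹ × 5.595×10²⁵ = 3.734×10¹⁵ m³/s².
T = 6.838 days = 5.908×10⁵ s.
A synchronous orbit has period T, so by Kepler's third law a = (μT²/4π²)^(1/3).
μT²/4π² = 3.734×10¹⁵ × (5.908×10⁵)² / 39.48 = 3.302×10²⁵ m³.
a = 3.208×10⁸ m = 3.2080×10⁵ km.
Altitude h = a − R = 3.2080×10⁵ − 14930 = 3.0587×10⁵ km.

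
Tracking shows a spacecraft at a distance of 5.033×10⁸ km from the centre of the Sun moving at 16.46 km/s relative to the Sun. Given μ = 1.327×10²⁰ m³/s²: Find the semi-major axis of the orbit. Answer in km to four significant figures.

a ≈ 5.176×10⁸ km

r = 5.033×10¹¹ m.
Vis-viva rearranged: 1/a = 2/r − v²/μ = 3.974×10⁻¹² − 2.042×10⁻¹² = 1.932×10⁻¹² m⁻¹.
a = 5.176×10¹¹ m = 5.1757×10⁸ km.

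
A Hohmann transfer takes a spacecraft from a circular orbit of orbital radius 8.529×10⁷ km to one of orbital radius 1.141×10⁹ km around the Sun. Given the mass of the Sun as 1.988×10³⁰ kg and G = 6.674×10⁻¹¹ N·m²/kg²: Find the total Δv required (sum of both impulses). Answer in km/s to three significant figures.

Δv_total ≈ 21.1 km/s

μ = GM = 6.674×10⁻¹¹ × 1.988×10³⁰ = 1.327×10²⁰ m³/s².
r₁ = 8.529×10⁷ km = 8.529×10¹⁰ m.
r₂ = 1.141×10⁹ km = 1.141×10¹² m.
Transfer ellipse a_t = (r₁ + r₂)/2 = 6.131×10¹¹ m.
At r₁: circular v_c1 = √(μ/r₁) = 39440 m/s; transfer-perihelion v_p = √[μ(2/r₁ − 1/a_t)] = 53800 m/s.
Δv₁ = v_p − v_c1 = 14360 m/s.
At r₂: circular v_c2 = √(μ/r₂) = 10780 m/s; transfer-aphelion v_a = √[μ(2/r₂ − 1/a_t)] = 4022 m/s.
Δv₂ = v_c2 − v_a = 6762 m/s.
Total Δv = Δv₁ + Δv₂ = 21120 m/s = 21.12 km/s.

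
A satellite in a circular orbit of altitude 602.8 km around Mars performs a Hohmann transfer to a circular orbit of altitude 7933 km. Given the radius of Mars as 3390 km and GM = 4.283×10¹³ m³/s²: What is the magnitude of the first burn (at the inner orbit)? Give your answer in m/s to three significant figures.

r₁ = 3390 + 602.8 = 3992.8 km = 3.9928×10⁶ m.
r₂ = 3390 + 7933 = 11323 km = 1.1323×10⁷ m.
Transfer ellipse a_t = (r₁ + r₂)/2 = 7.658×10⁶ m.
At r₁: circular v_c1 = √(μ/r₁) = 3275 m/s; transfer-periapsis v_p = √[μ(2/r₁ − 1/a_t)] = 3983 m/s.
Δv₁ = v_p − v_c1 = 707.4 m/s.

Δv ≈ 707 m/s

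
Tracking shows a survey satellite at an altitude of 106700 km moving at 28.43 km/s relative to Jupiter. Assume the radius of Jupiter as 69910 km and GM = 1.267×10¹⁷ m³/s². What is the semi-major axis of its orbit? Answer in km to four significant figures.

a ≈ 2.022×10⁵ km

r = 69910 + 106700 = 1.7661×10⁵ km = 1.766×10⁸ m.
Specific orbital energy ε = v²/2 − μ/r = (28430)²/2 − 1.267×10¹⁷/1.766×10⁸ = -3.133×10⁸ J/kg.
Since ε = −μ/(2a), a = −μ/(2ε) = 2.022×10⁸ m = 2.0222×10⁵ km.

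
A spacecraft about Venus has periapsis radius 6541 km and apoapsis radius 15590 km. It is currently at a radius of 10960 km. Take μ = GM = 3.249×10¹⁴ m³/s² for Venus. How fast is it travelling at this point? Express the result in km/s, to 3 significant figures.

v ≈ 5.47 km/s

Semi-major axis a = (r_p + r_a)/2 = 11066 km = 1.107×10⁷ m.
Vis-viva: v² = μ(2/r − 1/a) = 3.249×10¹⁴ × (1.825×10⁻⁷ − 9.037×10⁻⁸) = 2.993×10⁷ m²/s².
v = 5471 m/s = 5.471 km/s.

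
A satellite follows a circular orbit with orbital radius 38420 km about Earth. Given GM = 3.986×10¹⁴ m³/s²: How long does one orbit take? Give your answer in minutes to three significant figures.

T ≈ 1250 minutes

r = 38420 km = 3.842×10⁷ m.
Kepler's third law: T = 2π√(r³/μ) = 2π√((3.842×10⁷)³ / 3.986×10¹⁴).
r³/μ = 1.423×10⁸ s², so T = 2π × 1.193×10⁴ = 7.495×10⁴ s.
Converting: 7.495×10⁴ s ÷ 60.00 = 1249 minutes.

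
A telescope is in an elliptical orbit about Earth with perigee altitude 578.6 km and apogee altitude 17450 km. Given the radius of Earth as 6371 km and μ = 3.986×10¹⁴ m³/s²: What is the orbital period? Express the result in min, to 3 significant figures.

T ≈ 317 min

r_p = 6371 + 578.6 = 6949.6 km = 6.9496×10⁶ m.
r_a = 6371 + 17450 = 23821 km = 2.3821×10⁷ m.
Semi-major axis a = (r_p + r_a)/2 = (6949.6 + 23821)/2 = 15385 km = 1.539×10⁷ m.
By Kepler's third law T = 2π√(a³/μ) = 2π × 3.023×10³ = 1.899×10⁴ s.
= 316.5 min.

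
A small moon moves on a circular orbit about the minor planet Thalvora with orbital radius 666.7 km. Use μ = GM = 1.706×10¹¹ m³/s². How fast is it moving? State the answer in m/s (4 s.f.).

r = 666.7 km = 6.667×10⁵ m.
For a circular orbit v = √(μ/r) = √(1.706×10¹¹ / 6.667×10⁵) = √(2.559×10⁵) = 505.9 m/s.

v ≈ 505.9 m/s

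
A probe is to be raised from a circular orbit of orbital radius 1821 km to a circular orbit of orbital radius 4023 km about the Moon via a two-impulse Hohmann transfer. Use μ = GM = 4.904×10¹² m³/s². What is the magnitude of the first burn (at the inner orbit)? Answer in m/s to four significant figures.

r₁ = 1821 km = 1.821×10⁶ m.
r₂ = 4023 km = 4.023×10⁶ m.
Transfer ellipse a_t = (r₁ + r₂)/2 = 2.922×10⁶ m.
At r₁: circular v_c1 = √(μ/r₁) = 1641 m/s; transfer-perilune v_p = √[μ(2/r₁ − 1/a_t)] = 1926 m/s.
Δv₁ = v_p − v_c1 = 284.5 m/s.

Δv ≈ 284.5 m/s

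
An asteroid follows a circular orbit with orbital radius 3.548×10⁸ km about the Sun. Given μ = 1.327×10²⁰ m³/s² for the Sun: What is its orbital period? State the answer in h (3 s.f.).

r = 3.548×10⁸ km = 3.548×10¹¹ m.
Kepler's third law: T = 2π√(r³/μ) = 2π√((3.548×10¹¹)³ / 1.327×10²⁰).
r³/μ = 3.366×10¹⁴ s², so T = 2π × 1.835×10⁷ = 1.153×10⁸ s.
Converting: 1.153×10⁸ s ÷ 3600 = 32020 h.

T ≈ 32000 h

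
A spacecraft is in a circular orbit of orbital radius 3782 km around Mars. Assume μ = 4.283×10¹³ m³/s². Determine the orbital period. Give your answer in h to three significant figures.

T ≈ 1.96 h

r = 3782 km = 3.782×10⁶ m.
Kepler's third law: T = 2π√(r³/μ) = 2π√((3.782×10⁶)³ / 4.283×10¹³).
r³/μ = 1.263×10⁶ s², so T = 2π × 1.124×10³ = 7.061×10³ s.
Converting: 7.061×10³ s ÷ 3600 = 1.961 h.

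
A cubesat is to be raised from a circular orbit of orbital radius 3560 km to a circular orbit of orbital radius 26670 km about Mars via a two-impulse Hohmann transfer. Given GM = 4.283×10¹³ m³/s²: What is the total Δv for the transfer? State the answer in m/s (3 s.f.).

r₁ = 3560 km = 3.560×10⁶ m.
r₂ = 26670 km = 2.667×10⁷ m.
Transfer ellipse a_t = (r₁ + r₂)/2 = 1.512×10⁷ m.
At r₁: circular v_c1 = √(μ/r₁) = 3469 m/s; transfer-periapsis v_p = √[μ(2/r₁ − 1/a_t)] = 4607 m/s.
Δv₁ = v_p − v_c1 = 1139 m/s.
At r₂: circular v_c2 = √(μ/r₂) = 1267 m/s; transfer-apoapsis v_a = √[μ(2/r₂ − 1/a_t)] = 615.0 m/s.
Δv₂ = v_c2 − v_a = 652.2 m/s.
Total Δv = Δv₁ + Δv₂ = 1791 m/s.

Δv_total ≈ 1790 m/s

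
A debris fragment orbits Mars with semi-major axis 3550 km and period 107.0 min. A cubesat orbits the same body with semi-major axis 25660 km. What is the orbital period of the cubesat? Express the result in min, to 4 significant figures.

Kepler's third law: T² ∝ a³, so T₂ = T₁ (a₂/a₁)^(3/2).
a₂/a₁ = 7.228, (a₂/a₁)^(3/2) = 19.43.
T₂ = 107.0 × 19.43 = 2079 min.

T₂ ≈ 2079 min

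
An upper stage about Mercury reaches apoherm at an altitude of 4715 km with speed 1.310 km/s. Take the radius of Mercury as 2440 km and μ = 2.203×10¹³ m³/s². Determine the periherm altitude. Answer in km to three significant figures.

periherm altitude ≈ 324 km

r_a = 2440 + 4715 = 7155.0 km = 7.155×10⁶ m.
Specific energy ε = v²/2 − μ/r = -2.221×10⁶ J/kg, so a = −μ/(2ε) = 4.960×10⁶ m.
The apsides satisfy r_p + r_a = 2a, so the periherm radius is 2a − r_a = 2.764×10⁶ m = 2764.3 km.
Periherm altitude = 2764.3 − 2440 = 324.33 km.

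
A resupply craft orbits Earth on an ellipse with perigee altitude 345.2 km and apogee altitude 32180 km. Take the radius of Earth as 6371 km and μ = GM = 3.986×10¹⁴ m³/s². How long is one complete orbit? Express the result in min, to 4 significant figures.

r_p = 6371 + 345.2 = 6716.2 km = 6.7162×10⁶ m.
r_a = 6371 + 32180 = 38551 km = 3.8551×10⁷ m.
Semi-major axis a = (r_p + r_a)/2 = (6716.2 + 38551)/2 = 22634 km = 2.263×10⁷ m.
By Kepler's third law T = 2π√(a³/μ) = 2π × 5.393×10³ = 3.389×10⁴ s.
= 564.8 min.

T ≈ 564.8 min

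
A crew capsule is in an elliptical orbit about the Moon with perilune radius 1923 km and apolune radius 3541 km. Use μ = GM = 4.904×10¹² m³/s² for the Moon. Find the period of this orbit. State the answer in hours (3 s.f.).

T ≈ 3.56 hours

Semi-major axis a = (r_p + r_a)/2 = (1923.0 + 3541.0)/2 = 2732.0 km = 2.732×10⁶ m.
By Kepler's third law T = 2π√(a³/μ) = 2π × 2.039×10³ = 1.281×10⁴ s.
= 3.559 hours.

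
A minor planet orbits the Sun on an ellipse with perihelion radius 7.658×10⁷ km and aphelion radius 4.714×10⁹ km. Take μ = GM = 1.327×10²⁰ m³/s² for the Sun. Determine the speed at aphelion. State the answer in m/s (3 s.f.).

Semi-major axis a = (r_p + r_a)/2 = 2.3953×10⁹ km = 2.395×10¹² m.
Vis-viva: v² = μ(2/r − 1/a) = 1.327×10²⁰ × (4.243×10⁻¹³ − 4.175×10⁻¹³) = 9.000×10⁵ m²/s².
v = 948.7 m/s.

v ≈ 949 m/s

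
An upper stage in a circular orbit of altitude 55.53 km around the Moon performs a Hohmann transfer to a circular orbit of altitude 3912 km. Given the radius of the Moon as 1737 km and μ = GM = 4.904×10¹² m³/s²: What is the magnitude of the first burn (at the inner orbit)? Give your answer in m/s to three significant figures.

r₁ = 1737 + 55.53 = 1792.5 km = 1.7925×10⁶ m.
r₂ = 1737 + 3912 = 5649.0 km = 5.6490×10⁶ m.
Transfer ellipse a_t = (r₁ + r₂)/2 = 3.721×10⁶ m.
At r₁: circular v_c1 = √(μ/r₁) = 1654 m/s; transfer-perilune v_p = √[μ(2/r₁ − 1/a_t)] = 2038 m/s.
Δv₁ = v_p − v_c1 = 384.0 m/s.

Δv ≈ 384 m/s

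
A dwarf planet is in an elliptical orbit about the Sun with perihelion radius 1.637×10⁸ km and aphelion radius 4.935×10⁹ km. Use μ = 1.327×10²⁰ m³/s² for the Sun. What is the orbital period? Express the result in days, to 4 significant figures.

Semi-major axis a = (r_p + r_a)/2 = (1.6370×10⁸ + 4.9350×10⁹)/2 = 2.5494×10⁹ km = 2.549×10¹² m.
By Kepler's third law T = 2π√(a³/μ) = 2π × 3.534×10⁸ = 2.220×10⁹ s.
= 25700 days.

T ≈ 25700 days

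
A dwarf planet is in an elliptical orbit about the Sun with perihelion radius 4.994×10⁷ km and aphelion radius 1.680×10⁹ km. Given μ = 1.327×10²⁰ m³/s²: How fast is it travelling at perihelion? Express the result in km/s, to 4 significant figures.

Semi-major axis a = (r_p + r_a)/2 = 8.6497×10⁸ km = 8.650×10¹¹ m.
Vis-viva: v² = μ(2/r − 1/a) = 1.327×10²⁰ × (4.005×10⁻¹¹ − 1.156×10⁻¹²) = 5.161×10⁹ m²/s².
v = 71840 m/s = 71.84 km/s.

v ≈ 71.84 km/s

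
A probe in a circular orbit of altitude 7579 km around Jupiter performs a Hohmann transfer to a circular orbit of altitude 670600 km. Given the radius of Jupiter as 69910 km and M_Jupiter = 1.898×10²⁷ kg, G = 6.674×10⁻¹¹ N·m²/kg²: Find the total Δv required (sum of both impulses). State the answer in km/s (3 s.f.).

μ = GM = 6.674×10⁻¹¹ × 1.898×10²⁷ = 1.267×10¹⁷ m³/s².
r₁ = 69910 + 7579 = 77489 km = 7.7489×10⁷ m.
r₂ = 69910 + 670600 = 740510 km = 7.4051×10⁸ m.
Transfer ellipse a_t = (r₁ + r₂)/2 = 4.090×10⁸ m.
At r₁: circular v_c1 = √(μ/r₁) = 40430 m/s; transfer-perijove v_p = √[μ(2/r₁ − 1/a_t)] = 54400 m/s.
Δv₁ = v_p − v_c1 = 13970 m/s.
At r₂: circular v_c2 = √(μ/r₂) = 13080 m/s; transfer-apojove v_a = √[μ(2/r₂ − 1/a_t)] = 5693 m/s.
Δv₂ = v_c2 − v_a = 7386 m/s.
Total Δv = Δv₁ + Δv₂ = 21360 m/s = 21.36 km/s.

Δv_total ≈ 21.4 km/s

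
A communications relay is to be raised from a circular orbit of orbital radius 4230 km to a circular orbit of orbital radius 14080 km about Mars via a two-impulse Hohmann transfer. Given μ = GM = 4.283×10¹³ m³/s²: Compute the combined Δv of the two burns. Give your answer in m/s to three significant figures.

Δv_total ≈ 1320 m/s

r₁ = 4230 km = 4.230×10⁶ m.
r₂ = 14080 km = 1.408×10⁷ m.
Transfer ellipse a_t = (r₁ + r₂)/2 = 9.155×10⁶ m.
At r₁: circular v_c1 = √(μ/r₁) = 3182 m/s; transfer-periapsis v_p = √[μ(2/r₁ − 1/a_t)] = 3946 m/s.
Δv₁ = v_p − v_c1 = 764.1 m/s.
At r₂: circular v_c2 = √(μ/r₂) = 1744 m/s; transfer-apoapsis v_a = √[μ(2/r₂ − 1/a_t)] = 1186 m/s.
Δv₂ = v_c2 − v_a = 558.6 m/s.
Total Δv = Δv₁ + Δv₂ = 1323 m/s.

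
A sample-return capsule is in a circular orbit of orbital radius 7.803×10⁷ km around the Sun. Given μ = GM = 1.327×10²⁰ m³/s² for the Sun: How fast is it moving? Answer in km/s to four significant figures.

r = 7.803×10⁷ km = 7.803×10¹⁰ m.
For a circular orbit v = √(μ/r) = √(1.327×10²⁰ / 7.803×10¹⁰) = √(1.701×10⁹) = 41240 m/s.
That is 41.24 km/s.

v ≈ 41.24 km/s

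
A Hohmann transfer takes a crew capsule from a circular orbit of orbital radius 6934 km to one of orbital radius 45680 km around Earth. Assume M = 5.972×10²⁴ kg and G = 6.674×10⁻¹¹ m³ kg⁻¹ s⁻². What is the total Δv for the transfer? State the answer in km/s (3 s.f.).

Δv_total ≈ 3.85 km/s

μ = GM = 6.674×10⁻¹¹ × 5.972×10²⁴ = 3.986×10¹⁴ m³/s².
r₁ = 6934 km = 6.934×10⁶ m.
r₂ = 45680 km = 4.568×10⁷ m.
Transfer ellipse a_t = (r₁ + r₂)/2 = 2.631×10⁷ m.
At r₁: circular v_c1 = √(μ/r₁) = 7582 m/s; transfer-perigee v_p = √[μ(2/r₁ − 1/a_t)] = 9991 m/s.
Δv₁ = v_p − v_c1 = 2409 m/s.
At r₂: circular v_c2 = √(μ/r₂) = 2954 m/s; transfer-apogee v_a = √[μ(2/r₂ − 1/a_t)] = 1517 m/s.
Δv₂ = v_c2 − v_a = 1437 m/s.
Total Δv = Δv₁ + Δv₂ = 3846 m/s = 3.846 km/s.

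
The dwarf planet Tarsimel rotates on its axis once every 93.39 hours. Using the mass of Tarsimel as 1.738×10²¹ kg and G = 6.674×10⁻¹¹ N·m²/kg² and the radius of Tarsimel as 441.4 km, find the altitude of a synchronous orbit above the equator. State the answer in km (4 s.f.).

h_sync ≈ 6484 km

μ = GM = 6.674×10⁻¹¹ × 1.738×10²¹ = 1.160×10¹¹ m³/s².
T = 93.39 hours = 3.362×10⁵ s.
A synchronous orbit has period T, so by Kepler's third law a = (μT²/4π²)^(1/3).
μT²/4π² = 1.160×10¹¹ × (3.362×10⁵)² / 39.48 = 3.321×10²⁰ m³.
a = 6.925×10⁶ m = 6925.1 km.
Altitude h = a − R = 6925.1 − 441.4 = 6483.7 km.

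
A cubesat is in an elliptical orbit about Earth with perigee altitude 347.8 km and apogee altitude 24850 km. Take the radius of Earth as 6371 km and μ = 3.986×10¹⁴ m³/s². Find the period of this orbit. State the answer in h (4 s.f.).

r_p = 6371 + 347.8 = 6718.8 km = 6.7188×10⁶ m.
r_a = 6371 + 24850 = 31221 km = 3.1221×10⁷ m.
Semi-major axis a = (r_p + r_a)/2 = (6718.8 + 31221)/2 = 18970 km = 1.897×10⁷ m.
By Kepler's third law T = 2π√(a³/μ) = 2π × 4.138×10³ = 2.600×10⁴ s.
= 7.223 h.

T ≈ 7.223 h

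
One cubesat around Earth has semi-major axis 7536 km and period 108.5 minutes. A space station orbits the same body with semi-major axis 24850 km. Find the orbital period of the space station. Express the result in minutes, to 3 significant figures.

T₂ ≈ 650 minutes

Kepler's third law: T² ∝ a³, so T₂ = T₁ (a₂/a₁)^(3/2).
a₂/a₁ = 3.298, (a₂/a₁)^(3/2) = 5.988.
T₂ = 108.5 × 5.988 = 649.7 minutes.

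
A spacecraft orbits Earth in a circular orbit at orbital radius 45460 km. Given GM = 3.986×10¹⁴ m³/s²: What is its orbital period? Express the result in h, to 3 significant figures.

T ≈ 26.8 h

r = 45460 km = 4.546×10⁷ m.
Kepler's third law: T = 2π√(r³/μ) = 2π√((4.546×10⁷)³ / 3.986×10¹⁴).
r³/μ = 2.357×10⁸ s², so T = 2π × 1.535×10⁴ = 9.646×10⁴ s.
Converting: 9.646×10⁴ s ÷ 3600 = 26.79 h.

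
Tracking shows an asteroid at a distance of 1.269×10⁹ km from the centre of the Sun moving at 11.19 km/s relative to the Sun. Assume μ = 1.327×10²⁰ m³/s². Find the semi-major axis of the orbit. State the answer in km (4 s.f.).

a ≈ 1.581×10⁹ km

r = 1.269×10¹² m.
Specific orbital energy ε = v²/2 − μ/r = (11190)²/2 − 1.327×10²⁰/1.269×10¹² = -4.196×10⁷ J/kg.
Since ε = −μ/(2a), a = −μ/(2ε) = 1.581×10¹² m = 1.5812×10⁹ km.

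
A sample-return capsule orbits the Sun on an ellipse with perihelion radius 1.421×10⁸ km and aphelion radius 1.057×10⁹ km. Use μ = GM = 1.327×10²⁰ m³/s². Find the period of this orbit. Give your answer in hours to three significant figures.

Semi-major axis a = (r_p + r_a)/2 = (1.4210×10⁸ + 1.0570×10⁹)/2 = 5.9955×10⁸ km = 5.996×10¹¹ m.
By Kepler's third law T = 2π√(a³/μ) = 2π × 4.030×10⁷ = 2.532×10⁸ s.
= 70340 hours.

T ≈ 70300 hours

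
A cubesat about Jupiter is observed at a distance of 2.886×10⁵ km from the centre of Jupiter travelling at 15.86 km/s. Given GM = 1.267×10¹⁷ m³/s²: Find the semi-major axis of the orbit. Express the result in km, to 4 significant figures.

r = 2.886×10⁸ m.
Specific orbital energy ε = v²/2 − μ/r = (15860)²/2 − 1.267×10¹⁷/2.886×10⁸ = -3.132×10⁸ J/kg.
Since ε = −μ/(2a), a = −μ/(2ε) = 2.022×10⁸ m = 2.0224×10⁵ km.

a ≈ 2.022×10⁵ km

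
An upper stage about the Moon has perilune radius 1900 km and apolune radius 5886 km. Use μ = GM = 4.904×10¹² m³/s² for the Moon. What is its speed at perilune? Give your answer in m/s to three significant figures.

v ≈ 1980 m/s

Semi-major axis a = (r_p + r_a)/2 = 3893.0 km = 3.893×10⁶ m.
Vis-viva: v² = μ(2/r − 1/a) = 4.904×10¹² × (1.053×10⁻⁶ − 2.569×10⁻⁷) = 3.902×10⁶ m²/s².
v = 1975 m/s.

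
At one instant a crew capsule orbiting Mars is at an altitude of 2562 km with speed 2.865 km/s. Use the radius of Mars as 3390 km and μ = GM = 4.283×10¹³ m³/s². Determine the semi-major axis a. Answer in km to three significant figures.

a ≈ 6930 km

r = 3390 + 2562 = 5952.0 km = 5.952×10⁶ m.
Specific orbital energy ε = v²/2 − μ/r = (2865)²/2 − 4.283×10¹³/5.952×10⁶ = -3.092×10⁶ J/kg.
Since ε = −μ/(2a), a = −μ/(2ε) = 6.926×10⁶ m = 6926.4 km.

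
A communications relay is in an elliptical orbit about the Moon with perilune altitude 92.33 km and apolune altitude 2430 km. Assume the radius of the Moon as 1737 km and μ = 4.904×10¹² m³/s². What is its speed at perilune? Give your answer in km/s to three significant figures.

r_p = 1737 + 92.33 = 1829.3 km = 1.8293×10⁶ m.
r_a = 1737 + 2430 = 4167.0 km = 4.1670×10⁶ m.
Semi-major axis a = (r_p + r_a)/2 = 2998.2 km = 2.998×10⁶ m.
Vis-viva: v² = μ(2/r − 1/a) = 4.904×10¹² × (1.093×10⁻⁶ − 3.335×10⁻⁷) = 3.726×10⁶ m²/s².
v = 1930 m/s = 1.930 km/s.

v ≈ 1.93 km/s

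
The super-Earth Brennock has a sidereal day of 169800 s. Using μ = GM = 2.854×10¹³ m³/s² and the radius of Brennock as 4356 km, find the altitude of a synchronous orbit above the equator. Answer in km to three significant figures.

h_sync ≈ 23200 km

A synchronous orbit has period T, so by Kepler's third law a = (μT²/4π²)^(1/3).
μT²/4π² = 2.854×10¹³ × (1.698×10⁵)² / 39.48 = 2.084×10²² m³.
a = 2.752×10⁷ m = 27521 km.
Altitude h = a − R = 27521 − 4356 = 23165 km.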